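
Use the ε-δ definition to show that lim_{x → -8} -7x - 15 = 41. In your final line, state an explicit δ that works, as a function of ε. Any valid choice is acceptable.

Fix ε > 0. We need δ > 0 so that 0 < |x + 8| < δ implies |(-7x - 15) − 41| < ε.
Since (-7x - 15) − 41 = -7(x + 8), we have |(-7x - 15) − 41| = 7|x + 8|.
Thus it suffices that |x + 8| < ε/7.
Choosing δ = ε/7 gives |(-7x - 15) − 41| = 7|x + 8| < ε whenever |x + 8| < δ.

δ = ε/7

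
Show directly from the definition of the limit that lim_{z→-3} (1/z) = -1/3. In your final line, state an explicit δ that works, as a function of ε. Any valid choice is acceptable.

Suppose ε > 0. We seek δ > 0 such that 0 < |z + 3| < δ implies |1/z + 1/3| < ε.
|1/z + 1/3| = |-3 − z|/(3·|z|) = |z + 3|/(3|z|).
Restrict δ ≤ 3/2. Then |z + 3| < 3/2 gives |z| > 3/2, so 3|z| > 9/2.
Then |1/z + 1/3| < |z + 3|/(9/2), which is < ε when |z + 3| < (9/2)ε.
Take δ = min(3/2, (9/2)ε). Then 0 < |z + 3| < δ gives both |z + 3| < 3/2 and |z + 3| < (9/2)ε, so |1/z + 1/3| < ε.

δ = min(3/2, (9/2)ε)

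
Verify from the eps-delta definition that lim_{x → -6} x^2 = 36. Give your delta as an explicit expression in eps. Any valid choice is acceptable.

delta = min(1, eps/13)

Suppose eps > 0. We seek delta > 0 with 0 < |x + 6| < delta ⇒ |x^2 − 36| < eps.
Factor: x^2 − 36 = (x + 6)(x - 6), so |x^2 − 36| = |x + 6|·|x - 6|.
Impose delta ≤ 1 so that |x| < 7; then |x - 6| ≤ 13.
Hence |x^2 − 36| ≤ 13|x + 6|, which is < eps once |x + 6| < eps/13.
Take delta = min(1, eps/13). If 0 < |x + 6| < delta then both bounds hold and |x^2 − 36| ≤ 13|x + 6| < 13·(eps/13) = eps.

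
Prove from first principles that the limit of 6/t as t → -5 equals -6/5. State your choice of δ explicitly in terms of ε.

δ = min(5/2, (25/12)ε)

Let ε > 0. We seek δ > 0 such that 0 < |t + 5| < δ implies |6/t + 6/5| < ε.
|6/t + 6/5| = 6·|-5 − t|/(5·|t|) = 6|t + 5|/(5|t|).
Require δ ≤ 5/2 so that |t| > 5 − 5/2 = 5/2, hence 5|t| > 25/2.
Then |6/t + 6/5| < 6|t + 5|/(25/2), which is < ε when |t + 5| < (25/12)ε.
Take δ = min(5/2, (25/12)ε). Then 0 < |t + 5| < δ gives both |t + 5| < 5/2 and |t + 5| < (25/12)ε, so |6/t + 6/5| < ε.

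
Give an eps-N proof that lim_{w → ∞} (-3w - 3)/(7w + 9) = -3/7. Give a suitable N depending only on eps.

N = (6/49)/eps

Let eps > 0 be given. We seek N > 0 such that w > N implies |(-3w - 3)/(7w + 9) + 3/7| < eps.
(-3w - 3)/(7w + 9) + 3/7 = (7(-3w - 3) − (-3)(7w + 9)) / (7(7w + 9)) = 6/(7(7w + 9)).
For w > 0 we have 7w + 9 > 7w, so |(-3w - 3)/(7w + 9) + 3/7| = 6/(7(7w + 9)) < 6/(7·7w) = (6/49)/w.
Thus |(-3w - 3)/(7w + 9) + 3/7| < eps whenever w > (6/49)/eps.
Take N = (6/49)/eps. If w > N then |(-3w - 3)/(7w + 9) + 3/7| < (6/49)/w < eps.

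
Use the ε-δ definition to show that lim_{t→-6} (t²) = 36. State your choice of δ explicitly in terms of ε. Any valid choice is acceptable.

δ = min(1, ε/13)

Let ε > 0 be given. We seek δ > 0 with 0 < |t + 6| < δ ⇒ |t² − 36| < ε.
Factor: t² − 36 = (t + 6)(t - 6), so |t² − 36| = |t + 6|·|t - 6|.
Impose δ ≤ 1 so that |t| < 7; then |t - 6| ≤ 13.
Hence |t² − 36| ≤ 13|t + 6|, which is < ε once |t + 6| < ε/13.
Take δ = min(1, ε/13). If 0 < |t + 6| < δ then both bounds hold and |t² − 36| ≤ 13|t + 6| < 13·(ε/13) = ε.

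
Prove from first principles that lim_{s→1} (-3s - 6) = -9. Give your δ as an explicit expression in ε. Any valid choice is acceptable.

Let ε > 0 be given. We need δ > 0 so that 0 < |s − 1| < δ implies |(-3s - 6) + 9| < ε.
|(-3s - 6) + 9| = |-3s + 3| = 3|s − 1|.
So 3|s − 1| < ε exactly when |s − 1| < ε/3.
Take δ = ε/3. If 0 < |s − 1| < δ then |(-3s - 6) + 9| = 3|s − 1| < 3·(ε/3) = ε.

δ = ε/3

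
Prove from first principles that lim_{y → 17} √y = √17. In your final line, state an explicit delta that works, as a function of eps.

delta = min(17, √17·eps)

Let eps > 0. We want delta > 0 such that 0 < |y − 17| < delta implies |√y − √17| < eps.
Multiplying by the conjugate, |√y − √17| = |y − 17|/(√y + √17).
Restrict delta ≤ 17 so that |y − 17| < 17 forces y > 0, and then √y + √17 > √17.
Hence |√y − √17| < |y − 17|/√17, which is < eps once |y − 17| < √17·eps.
Take delta = min(17, √17·eps). If 0 < |y − 17| < delta then y > 0 and |√y − √17| < |y − 17|/√17 < eps.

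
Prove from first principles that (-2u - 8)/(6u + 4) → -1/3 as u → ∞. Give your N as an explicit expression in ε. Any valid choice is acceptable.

N = (10/9)/ε

Let ε > 0. We seek N > 0 such that u > N implies |(-2u - 8)/(6u + 4) + 1/3| < ε.
(-2u - 8)/(6u + 4) + 1/3 = (6(-2u - 8) − (-2)(6u + 4)) / (6(6u + 4)) = -40/(6(6u + 4)).
For u > 0 we have 6u + 4 > 6u, so |(-2u - 8)/(6u + 4) + 1/3| = 40/(6(6u + 4)) < 40/(6·6u) = (10/9)/u.
Thus |(-2u - 8)/(6u + 4) + 1/3| < ε whenever u > (10/9)/ε.
Take N = (10/9)/ε. If u > N then |(-2u - 8)/(6u + 4) + 1/3| < (10/9)/u < ε.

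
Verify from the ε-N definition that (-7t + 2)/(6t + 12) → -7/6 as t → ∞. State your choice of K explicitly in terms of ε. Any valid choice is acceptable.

Let ε > 0. We seek K > 0 such that t > K implies |(-7t + 2)/(6t + 12) + 7/6| < ε.
(-7t + 2)/(6t + 12) + 7/6 = (6(-7t + 2) − (-7)(6t + 12)) / (6(6t + 12)) = 96/(6(6t + 12)).
For t > 0 we have 6t + 12 > 6t, so |(-7t + 2)/(6t + 12) + 7/6| = 96/(6(6t + 12)) < 96/(6·6t) = (8/3)/t.
Thus |(-7t + 2)/(6t + 12) + 7/6| < ε whenever t > (8/3)/ε.
Take K = (8/3)/ε. If t > K then |(-7t + 2)/(6t + 12) + 7/6| < (8/3)/t < ε.

K = (8/3)/ε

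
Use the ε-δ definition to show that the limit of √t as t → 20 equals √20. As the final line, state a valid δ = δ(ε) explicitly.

Suppose ε > 0. We want δ > 0 such that 0 < |t − 20| < δ implies |√t − √20| < ε.
Multiplying by the conjugate, |√t − √20| = |t − 20|/(√t + √20).
Restrict δ ≤ 20 so that |t − 20| < 20 forces t > 0, and then √t + √20 > √20.
Hence |√t − √20| < |t − 20|/√20, which is < ε once |t − 20| < √20·ε.
Take δ = min(20, √20·ε). If 0 < |t − 20| < δ then t > 0 and |√t − √20| < |t − 20|/√20 < ε.

δ = min(20, √20·ε)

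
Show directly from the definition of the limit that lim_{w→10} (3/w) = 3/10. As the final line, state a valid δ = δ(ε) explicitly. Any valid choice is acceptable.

Suppose ε > 0. We seek δ > 0 such that 0 < |w − 10| < δ implies |3/w − (3/10)| < ε.
|3/w − (3/10)| = 3·|10 − w|/(10·|w|) = 3|w − 10|/(10|w|).
Restrict δ ≤ 5. Then |w − 10| < 5 gives |w| > 5, so 10|w| > 50.
Then |3/w − (3/10)| < 3|w − 10|/50, which is < ε when |w − 10| < (50/3)ε.
Take δ = min(5, (50/3)ε). Then 0 < |w − 10| < δ gives both |w − 10| < 5 and |w − 10| < (50/3)ε, so |3/w − (3/10)| < ε.

δ = min(5, (50/3)ε)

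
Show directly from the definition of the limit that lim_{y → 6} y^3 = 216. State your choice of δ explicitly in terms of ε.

Fix ε > 0. We seek δ > 0 with 0 < |y − 6| < δ ⇒ |y^3 − 216| < ε.
Factor: y^3 − 216 = (y − 6)(y^2 + 6y + 36), so |y^3 − 216| = |y − 6|·|y^2 + 6y + 36|.
Restrict δ ≤ 1. Then |y − 6| < 1 gives |y| < 7, so by the triangle inequality |y^2 + 6y + 36| ≤ 7^2 + 6·7 + 36 = 127.
Hence |y^3 − 216| ≤ 127|y − 6|, which is < ε once |y − 6| < ε/127.
Take δ = min(1, ε/127). If 0 < |y − 6| < δ then both bounds hold and |y^3 − 216| ≤ 127|y − 6| < 127·(ε/127) = ε.

δ = min(1, ε/127)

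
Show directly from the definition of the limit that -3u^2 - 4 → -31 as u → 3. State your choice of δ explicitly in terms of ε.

δ = min(1, ε/21)

Fix ε > 0. We want δ > 0 such that 0 < |u − 3| < δ implies |(-3u^2 - 4) + 31| < ε.
(-3u^2 - 4) + 31 = -3u^2 + 27 = (u − 3)(-3u - 9).
So |(-3u^2 - 4) + 31| = |u − 3|·|-3u - 9|.
Require δ ≤ 1. Then |u − 3| < 1 gives |u| < 4, and by the triangle inequality |-3u - 9| ≤ 3·4 + 9 = 21.
Hence |(-3u^2 - 4) + 31| ≤ 21|u − 3| < ε provided |u − 3| < ε/21.
Take δ = min(1, ε/21). Then 0 < |u − 3| < δ gives both |u − 3| < 1 and |u − 3| < ε/21, so |(-3u^2 - 4) + 31| < ε.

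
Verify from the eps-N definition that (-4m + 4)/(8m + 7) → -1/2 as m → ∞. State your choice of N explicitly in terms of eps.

Let eps > 0. For m ≥ 1, |(-4m + 4)/(8m + 7) + 1/2| = |60|/(8(8m + 7)) = 60/(8(8m + 7)).
Since 8m + 7 ≥ 8m for m ≥ 1, this is ≤ 60/(8·8m) = (15/16)/m.
So |(-4m + 4)/(8m + 7) + 1/2| < eps whenever m > (15/16)/eps.
Take N = (15/16)/eps. If m > N then |(-4m + 4)/(8m + 7) + 1/2| ≤ (15/16)/m < eps.

N = (15/16)/eps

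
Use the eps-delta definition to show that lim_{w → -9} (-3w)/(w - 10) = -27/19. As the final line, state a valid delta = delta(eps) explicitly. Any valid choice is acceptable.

Let eps > 0 be given. We want delta > 0 with 0 < |w + 9| < delta ⇒ |(-3w)/(w - 10) + 27/19| < eps.
Combining over a common denominator, (-3w)/(w - 10) + 27/19 = [(-3w)·(-19) − 27·(w - 10)] / [(-19)·(w - 10)] = 30(w + 9) / ((-19)(w - 10)).
So |(-3w)/(w - 10) + 27/19| = 30|w + 9| / (19·|w − 10|).
Restrict delta ≤ 19/2. Then |w + 9| < 19/2 gives |w − 10| = |(w + 9) + (-19)| ≥ 19 − 19/2 = 19/2.
Hence |(-3w)/(w - 10) + 27/19| < 30|w + 9|/(19·(19/2)) = (60/361)|w + 9|, which is < eps once |w + 9| < (361/60)eps.
Take delta = min(19/2, (361/60)eps). Then 0 < |w + 9| < delta forces both bounds, so |(-3w)/(w - 10) + 27/19| < eps.

delta = min(19/2, (361/60)eps)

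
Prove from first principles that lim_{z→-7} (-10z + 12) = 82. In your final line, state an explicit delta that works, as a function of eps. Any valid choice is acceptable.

Let eps > 0 be given. We need delta > 0 so that 0 < |z + 7| < delta implies |(-10z + 12) − 82| < eps.
Since (-10z + 12) − 82 = -10(z + 7), we have |(-10z + 12) − 82| = 10|z + 7|.
Thus it suffices that |z + 7| < eps/10.
Take delta = eps/10. If 0 < |z + 7| < delta then |(-10z + 12) − 82| = 10|z + 7| < 10·(eps/10) = eps.

delta = eps/10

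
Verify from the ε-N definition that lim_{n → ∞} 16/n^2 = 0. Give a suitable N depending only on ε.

Let ε > 0 be given. For n ≥ 1, |16/n^2 − 0| = 16/n^2.
16/n^2 < ε ⇔ n^2 > 16/ε ⇔ n > (16/ε)^{1/2}.
Take N = (16/ε)^{1/2}. Then n > N implies 16/n^2 < ε.

N = (16/ε)^{1/2}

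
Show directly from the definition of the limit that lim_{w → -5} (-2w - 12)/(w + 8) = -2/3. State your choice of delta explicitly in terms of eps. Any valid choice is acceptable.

Suppose eps > 0. We want delta > 0 with 0 < |w + 5| < delta ⇒ |(-2w - 12)/(w + 8) + 2/3| < eps.
Combining over a common denominator, (-2w - 12)/(w + 8) + 2/3 = [(-2w - 12)·3 − (-2)·(w + 8)] / [3·(w + 8)] = -4(w + 5) / (3(w + 8)).
So |(-2w - 12)/(w + 8) + 2/3| = 4|w + 5| / (3·|w + 8|).
Restrict delta ≤ 3/2. Then |w + 5| < 3/2 gives |w + 8| = |(w + 5) + 3| ≥ 3 − 3/2 = 3/2.
Hence |(-2w - 12)/(w + 8) + 2/3| < 4|w + 5|/(3·(3/2)) = (8/9)|w + 5|, which is < eps once |w + 5| < (9/8)eps.
Take delta = min(3/2, (9/8)eps). Then 0 < |w + 5| < delta forces both bounds, so |(-2w - 12)/(w + 8) + 2/3| < eps.

delta = min(3/2, (9/8)eps)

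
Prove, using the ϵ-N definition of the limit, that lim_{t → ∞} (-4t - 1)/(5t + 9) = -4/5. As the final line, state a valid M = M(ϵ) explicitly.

Let ϵ > 0 be given. We seek M > 0 such that t > M implies |(-4t - 1)/(5t + 9) + 4/5| < ϵ.
(-4t - 1)/(5t + 9) + 4/5 = (5(-4t - 1) − (-4)(5t + 9)) / (5(5t + 9)) = 31/(5(5t + 9)).
For t > 0 we have 5t + 9 > 5t, so |(-4t - 1)/(5t + 9) + 4/5| = 31/(5(5t + 9)) < 31/(5·5t) = (31/25)/t.
Thus |(-4t - 1)/(5t + 9) + 4/5| < ϵ whenever t > (31/25)/ϵ.
Take M = (31/25)/ϵ. If t > M then |(-4t - 1)/(5t + 9) + 4/5| < (31/25)/t < ϵ.

M = (31/25)/ϵ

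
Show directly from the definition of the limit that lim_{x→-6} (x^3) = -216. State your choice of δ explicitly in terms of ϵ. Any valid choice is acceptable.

δ = min(1, ϵ/127)

Let ϵ > 0. We seek δ > 0 with 0 < |x + 6| < δ ⇒ |x^3 + 216| < ϵ.
Factor: x^3 + 216 = (x + 6)(x^2 - 6x + 36), so |x^3 + 216| = |x + 6|·|x^2 - 6x + 36|.
Impose δ ≤ 1 so that |x| < 7; then |x^2 - 6x + 36| ≤ 127.
Hence |x^3 + 216| ≤ 127|x + 6|, which is < ϵ once |x + 6| < ϵ/127.
Take δ = min(1, ϵ/127). If 0 < |x + 6| < δ then both bounds hold and |x^3 + 216| ≤ 127|x + 6| < 127·(ϵ/127) = ϵ.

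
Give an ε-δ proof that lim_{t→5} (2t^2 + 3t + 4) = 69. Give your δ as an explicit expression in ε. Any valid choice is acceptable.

δ = min(1, ε/25)

Suppose ε > 0. We want δ > 0 such that 0 < |t − 5| < δ implies |(2t^2 + 3t + 4) − 69| < ε.
(2t^2 + 3t + 4) − 69 = 2t^2 + 3t - 65 = (t − 5)(2t + 13).
So |(2t^2 + 3t + 4) − 69| = |t − 5|·|2t + 13|.
Require δ ≤ 1. Then |t − 5| < 1 gives |t| < 6, and by the triangle inequality |2t + 13| ≤ 2·6 + 13 = 25.
Hence |(2t^2 + 3t + 4) − 69| ≤ 25|t − 5| < ε provided |t − 5| < ε/25.
Take δ = min(1, ε/25). Then 0 < |t − 5| < δ gives both |t − 5| < 1 and |t − 5| < ε/25, so |(2t^2 + 3t + 4) − 69| < ε.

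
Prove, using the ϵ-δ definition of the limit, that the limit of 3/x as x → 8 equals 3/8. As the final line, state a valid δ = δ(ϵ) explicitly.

δ = min(4, (32/3)ϵ)

Let ϵ > 0 be given. We seek δ > 0 such that 0 < |x − 8| < δ implies |3/x − (3/8)| < ϵ.
|3/x − (3/8)| = 3·|8 − x|/(8·|x|) = 3|x − 8|/(8|x|).
Require δ ≤ 4 so that |x| > 8 − 4 = 4, hence 8|x| > 32.
Then |3/x − (3/8)| < 3|x − 8|/32, which is < ϵ when |x − 8| < (32/3)ϵ.
Take δ = min(4, (32/3)ϵ). Then 0 < |x − 8| < δ gives both |x − 8| < 4 and |x − 8| < (32/3)ϵ, so |3/x − (3/8)| < ϵ.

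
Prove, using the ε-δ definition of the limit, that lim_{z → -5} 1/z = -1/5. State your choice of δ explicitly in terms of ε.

δ = min(5/2, (25/2)ε)

Let ε > 0. We seek δ > 0 such that 0 < |z + 5| < δ implies |1/z + 1/5| < ε.
|1/z + 1/5| = |-5 − z|/(5·|z|) = |z + 5|/(5|z|).
Restrict δ ≤ 5/2. Then |z + 5| < 5/2 gives |z| > 5/2, so 5|z| > 25/2.
Then |1/z + 1/5| < |z + 5|/(25/2), which is < ε when |z + 5| < (25/2)ε.
Take δ = min(5/2, (25/2)ε). Then 0 < |z + 5| < δ gives both |z + 5| < 5/2 and |z + 5| < (25/2)ε, so |1/z + 1/5| < ε.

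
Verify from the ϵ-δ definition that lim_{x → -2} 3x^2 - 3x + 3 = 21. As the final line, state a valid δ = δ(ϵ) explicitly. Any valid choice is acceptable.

δ = min(1, ϵ/18)

Let ϵ > 0. We want δ > 0 such that 0 < |x + 2| < δ implies |(3x^2 - 3x + 3) − 21| < ϵ.
(3x^2 - 3x + 3) − 21 = 3x^2 - 3x - 18 = (x + 2)(3x - 9).
So |(3x^2 - 3x + 3) − 21| = |x + 2|·|3x - 9|.
Require δ ≤ 1. Then |x + 2| < 1 gives |x| < 3, and by the triangle inequality |3x - 9| ≤ 3·3 + 9 = 18.
Hence |(3x^2 - 3x + 3) − 21| ≤ 18|x + 2| < ϵ provided |x + 2| < ϵ/18.
Choosing δ = min(1, ϵ/18) ensures both conditions, hence |(3x^2 - 3x + 3) − 21| < ϵ.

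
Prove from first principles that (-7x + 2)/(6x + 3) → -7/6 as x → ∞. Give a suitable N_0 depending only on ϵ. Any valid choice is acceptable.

N_0 = (11/12)/ϵ

Fix ϵ > 0. We seek N_0 > 0 such that x > N_0 implies |(-7x + 2)/(6x + 3) + 7/6| < ϵ.
(-7x + 2)/(6x + 3) + 7/6 = (6(-7x + 2) − (-7)(6x + 3)) / (6(6x + 3)) = 33/(6(6x + 3)).
For x > 0 we have 6x + 3 > 6x, so |(-7x + 2)/(6x + 3) + 7/6| = 33/(6(6x + 3)) < 33/(6·6x) = (11/12)/x.
Thus |(-7x + 2)/(6x + 3) + 7/6| < ϵ whenever x > (11/12)/ϵ.
Take N_0 = (11/12)/ϵ. If x > N_0 then |(-7x + 2)/(6x + 3) + 7/6| < (11/12)/x < ϵ.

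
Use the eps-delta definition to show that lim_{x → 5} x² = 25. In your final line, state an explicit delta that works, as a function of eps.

Fix eps > 0. We seek delta > 0 with 0 < |x − 5| < delta ⇒ |x² − 25| < eps.
Factor: x² − 25 = (x − 5)(x + 5), so |x² − 25| = |x − 5|·|x + 5|.
Impose delta ≤ 1 so that |x| < 6; then |x + 5| ≤ 11.
Hence |x² − 25| ≤ 11|x − 5|, which is < eps once |x − 5| < eps/11.
Take delta = min(1, eps/11). If 0 < |x − 5| < delta then both bounds hold and |x² − 25| ≤ 11|x − 5| < 11·(eps/11) = eps.

delta = min(1, eps/11)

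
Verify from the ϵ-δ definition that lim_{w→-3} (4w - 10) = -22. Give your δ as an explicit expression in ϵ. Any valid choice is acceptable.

Let ϵ > 0. We need δ > 0 so that 0 < |w + 3| < δ implies |(4w - 10) + 22| < ϵ.
|(4w - 10) + 22| = |4w + 12| = 4|w + 3|.
So 4|w + 3| < ϵ exactly when |w + 3| < ϵ/4.
Choosing δ = ϵ/4 gives |(4w - 10) + 22| = 4|w + 3| < ϵ whenever |w + 3| < δ.

δ = ϵ/4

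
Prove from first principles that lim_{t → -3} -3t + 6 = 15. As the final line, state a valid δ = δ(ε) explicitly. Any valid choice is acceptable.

Suppose ε > 0. We need δ > 0 so that 0 < |t + 3| < δ implies |(-3t + 6) − 15| < ε.
|(-3t + 6) − 15| = |-3t - 9| = 3|t + 3|.
Thus it suffices that |t + 3| < ε/3.
Choosing δ = ε/3 gives |(-3t + 6) − 15| = 3|t + 3| < ε whenever |t + 3| < δ.

δ = ε/3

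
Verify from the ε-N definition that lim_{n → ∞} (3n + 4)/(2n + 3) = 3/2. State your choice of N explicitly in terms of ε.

N = (1/4)/ε

Let ε > 0. For n ≥ 1, |(3n + 4)/(2n + 3) − (3/2)| = |-1|/(2(2n + 3)) = 1/(2(2n + 3)).
Since 2n + 3 ≥ 2n for n ≥ 1, this is ≤ 1/(2·2n) = (1/4)/n.
So |(3n + 4)/(2n + 3) − (3/2)| < ε whenever n > (1/4)/ε.
Take N = (1/4)/ε. If n > N then |(3n + 4)/(2n + 3) − (3/2)| ≤ (1/4)/n < ε.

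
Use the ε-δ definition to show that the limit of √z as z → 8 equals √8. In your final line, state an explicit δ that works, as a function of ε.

δ = min(8, √8·ε)

Let ε > 0 be given. We want δ > 0 such that 0 < |z − 8| < δ implies |√z − √8| < ε.
Rationalise: √z − √8 = (z − 8)/(√z + √8), so |√z − √8| = |z − 8|/(√z + √8).
Restrict δ ≤ 8 so that |z − 8| < 8 forces z > 0, and then √z + √8 > √8.
Hence |√z − √8| < |z − 8|/√8, which is < ε once |z − 8| < √8·ε.
Take δ = min(8, √8·ε). If 0 < |z − 8| < δ then z > 0 and |√z − √8| < |z − 8|/√8 < ε.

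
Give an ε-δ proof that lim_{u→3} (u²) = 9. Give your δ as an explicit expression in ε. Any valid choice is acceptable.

Let ε > 0 be given. We seek δ > 0 with 0 < |u − 3| < δ ⇒ |u² − 9| < ε.
Factor: u² − 9 = (u − 3)(u + 3), so |u² − 9| = |u − 3|·|u + 3|.
Impose δ ≤ 2 so that |u| < 5; then |u + 3| ≤ 8.
Hence |u² − 9| ≤ 8|u − 3|, which is < ε once |u − 3| < ε/8.
Take δ = min(2, ε/8). If 0 < |u − 3| < δ then both bounds hold and |u² − 9| ≤ 8|u − 3| < 8·(ε/8) = ε.

δ = min(2, ε/8)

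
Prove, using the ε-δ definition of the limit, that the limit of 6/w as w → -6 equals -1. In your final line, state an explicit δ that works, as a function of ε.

δ = min(3, 3ε)

Fix ε > 0. We seek δ > 0 such that 0 < |w + 6| < δ implies |6/w + 1| < ε.
|6/w + 1| = 6·|-6 − w|/(6·|w|) = 6|w + 6|/(6|w|).
Restrict δ ≤ 3. Then |w + 6| < 3 gives |w| > 3, so 6|w| > 18.
Then |6/w + 1| < 6|w + 6|/18, which is < ε when |w + 6| < 3ε.
Take δ = min(3, 3ε). Then 0 < |w + 6| < δ gives both |w + 6| < 3 and |w + 6| < 3ε, so |6/w + 1| < ε.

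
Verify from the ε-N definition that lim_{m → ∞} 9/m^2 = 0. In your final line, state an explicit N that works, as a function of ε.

N = (9/ε)^{1/2}

Let ε > 0 be given. For m ≥ 1, |9/m^2 − 0| = 9/m^2.
9/m^2 < ε ⇔ m^2 > 9/ε ⇔ m > (9/ε)^{1/2}.
Take N = (9/ε)^{1/2}. Then m > N implies 9/m^2 < ε.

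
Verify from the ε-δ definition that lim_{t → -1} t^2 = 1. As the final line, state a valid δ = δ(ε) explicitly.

Let ε > 0. We seek δ > 0 with 0 < |t + 1| < δ ⇒ |t^2 − 1| < ε.
Factor: t^2 − 1 = (t + 1)(t - 1), so |t^2 − 1| = |t + 1|·|t - 1|.
Impose δ ≤ 1 so that |t| < 2; then |t - 1| ≤ 3.
Hence |t^2 − 1| ≤ 3|t + 1|, which is < ε once |t + 1| < ε/3.
Take δ = min(1, ε/3). If 0 < |t + 1| < δ then both bounds hold and |t^2 − 1| ≤ 3|t + 1| < 3·(ε/3) = ε.

δ = min(1, ε/3)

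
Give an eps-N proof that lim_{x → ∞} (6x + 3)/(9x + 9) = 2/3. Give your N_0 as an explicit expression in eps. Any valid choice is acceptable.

Let eps > 0. We seek N_0 > 0 such that x > N_0 implies |(6x + 3)/(9x + 9) − (2/3)| < eps.
(6x + 3)/(9x + 9) − (2/3) = (9(6x + 3) − 6(9x + 9)) / (9(9x + 9)) = -27/(9(9x + 9)).
For x > 0 we have 9x + 9 > 9x, so |(6x + 3)/(9x + 9) − (2/3)| = 27/(9(9x + 9)) < 27/(9·9x) = (1/3)/x.
Thus |(6x + 3)/(9x + 9) − (2/3)| < eps whenever x > (1/3)/eps.
Take N_0 = (1/3)/eps. If x > N_0 then |(6x + 3)/(9x + 9) − (2/3)| < (1/3)/x < eps.

N_0 = (1/3)/eps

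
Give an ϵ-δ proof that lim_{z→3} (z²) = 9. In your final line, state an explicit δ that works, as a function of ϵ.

δ = min(2, ϵ/8)

Let ϵ > 0 be given. We seek δ > 0 with 0 < |z − 3| < δ ⇒ |z² − 9| < ϵ.
Factor: z² − 9 = (z − 3)(z + 3), so |z² − 9| = |z − 3|·|z + 3|.
Restrict δ ≤ 2. Then |z − 3| < 2 gives |z| < 5, so by the triangle inequality |z + 3| ≤ 5 + 3 = 8.
Hence |z² − 9| ≤ 8|z − 3|, which is < ϵ once |z − 3| < ϵ/8.
Take δ = min(2, ϵ/8). If 0 < |z − 3| < δ then both bounds hold and |z² − 9| ≤ 8|z − 3| < 8·(ϵ/8) = ϵ.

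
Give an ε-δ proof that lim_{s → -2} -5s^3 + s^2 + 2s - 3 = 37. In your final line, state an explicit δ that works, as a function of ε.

Fix ε > 0. We want δ > 0 such that 0 < |s + 2| < δ implies |(-5s^3 + s^2 + 2s - 3) − 37| < ε.
(-5s^3 + s^2 + 2s - 3) − 37 = -5s^3 + s^2 + 2s - 40 = (s + 2)(-5s^2 + 11s - 20).
So |(-5s^3 + s^2 + 2s - 3) − 37| = |s + 2|·|-5s^2 + 11s - 20|.
Assume first that |s + 2| < 2, so |s| < 4. Then |-5s^2 + 11s - 20| ≤ 5·4^2 + 11·4 + 20 = 144.
Hence |(-5s^3 + s^2 + 2s - 3) − 37| ≤ 144|s + 2| < ε provided |s + 2| < ε/144.
Take δ = min(2, ε/144). Then 0 < |s + 2| < δ gives both |s + 2| < 2 and |s + 2| < ε/144, so |(-5s^3 + s^2 + 2s - 3) − 37| < ε.

δ = min(2, ε/144)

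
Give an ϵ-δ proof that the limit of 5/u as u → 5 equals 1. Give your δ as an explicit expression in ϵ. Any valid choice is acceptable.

δ = min(5/2, (5/2)ϵ)

Let ϵ > 0. We seek δ > 0 such that 0 < |u − 5| < δ implies |5/u − 1| < ϵ.
|5/u − 1| = 5·|5 − u|/(5·|u|) = 5|u − 5|/(5|u|).
Restrict δ ≤ 5/2. Then |u − 5| < 5/2 gives |u| > 5/2, so 5|u| > 25/2.
Then |5/u − 1| < 5|u − 5|/(25/2), which is < ϵ when |u − 5| < (5/2)ϵ.
Take δ = min(5/2, (5/2)ϵ). Then 0 < |u − 5| < δ gives both |u − 5| < 5/2 and |u − 5| < (5/2)ϵ, so |5/u − 1| < ϵ.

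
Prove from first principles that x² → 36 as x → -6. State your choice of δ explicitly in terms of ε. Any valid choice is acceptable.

Let ε > 0 be given. We seek δ > 0 with 0 < |x + 6| < δ ⇒ |x² − 36| < ε.
Factor: x² − 36 = (x + 6)(x - 6), so |x² − 36| = |x + 6|·|x - 6|.
Restrict δ ≤ 1. Then |x + 6| < 1 gives |x| < 7, so by the triangle inequality |x - 6| ≤ 7 + 6 = 13.
Hence |x² − 36| ≤ 13|x + 6|, which is < ε once |x + 6| < ε/13.
Take δ = min(1, ε/13). If 0 < |x + 6| < δ then both bounds hold and |x² − 36| ≤ 13|x + 6| < 13·(ε/13) = ε.

δ = min(1, ε/13)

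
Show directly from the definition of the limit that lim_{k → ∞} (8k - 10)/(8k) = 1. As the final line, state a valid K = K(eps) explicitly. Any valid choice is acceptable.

K = (5/4)/eps

Let eps > 0. For k ≥ 1, |(8k - 10)/(8k) − 1| = |-80|/(8(8k)) = 80/(8(8k)).
Since 8k ≥ 8k for k ≥ 1, this is ≤ 80/(8·8k) = (5/4)/k.
So |(8k - 10)/(8k) − 1| < eps whenever k > (5/4)/eps.
Take K = (5/4)/eps. If k > K then |(8k - 10)/(8k) − 1| ≤ (5/4)/k < eps.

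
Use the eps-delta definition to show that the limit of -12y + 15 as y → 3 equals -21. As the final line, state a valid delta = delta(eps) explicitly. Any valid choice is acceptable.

delta = eps/12

Suppose eps > 0. We need delta > 0 so that 0 < |y − 3| < delta implies |(-12y + 15) + 21| < eps.
|(-12y + 15) + 21| = |-12y + 36| = 12|y − 3|.
Thus it suffices that |y − 3| < eps/12.
Choosing delta = eps/12 gives |(-12y + 15) + 21| = 12|y − 3| < eps whenever |y − 3| < delta.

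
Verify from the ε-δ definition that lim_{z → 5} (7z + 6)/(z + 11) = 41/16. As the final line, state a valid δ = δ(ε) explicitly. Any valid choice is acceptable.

Suppose ε > 0. We want δ > 0 with 0 < |z − 5| < δ ⇒ |(7z + 6)/(z + 11) − (41/16)| < ε.
Combining over a common denominator, (7z + 6)/(z + 11) − (41/16) = [(7z + 6)·16 − 41·(z + 11)] / [16·(z + 11)] = 71(z − 5) / (16(z + 11)).
So |(7z + 6)/(z + 11) − (41/16)| = 71|z − 5| / (16·|z + 11|).
Restrict δ ≤ 8. Then |z − 5| < 8 gives |z + 11| = |(z − 5) + 16| ≥ 16 − 8 = 8.
Hence |(7z + 6)/(z + 11) − (41/16)| < 71|z − 5|/(16·8) = (71/128)|z − 5|, which is < ε once |z − 5| < (128/71)ε.
Take δ = min(8, (128/71)ε). Then 0 < |z − 5| < δ forces both bounds, so |(7z + 6)/(z + 11) − (41/16)| < ε.

δ = min(8, (128/71)ε)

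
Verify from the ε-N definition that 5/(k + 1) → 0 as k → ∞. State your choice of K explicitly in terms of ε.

Suppose ε > 0. For k ≥ 1, |5/(k + 1) − 0| = 5/(k + 1) ≤ 5/k.
We need 5/k < ε, i.e. k > 5/ε.
Take K = 5/ε. If k > K then |5/(k + 1)| ≤ 5/k < ε.

K = 5/ε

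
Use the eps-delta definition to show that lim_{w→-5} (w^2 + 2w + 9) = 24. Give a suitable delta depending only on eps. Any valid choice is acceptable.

delta = min(1, eps/9)

Suppose eps > 0. We want delta > 0 such that 0 < |w + 5| < delta implies |(w^2 + 2w + 9) − 24| < eps.
(w^2 + 2w + 9) − 24 = w^2 + 2w - 15 = (w + 5)(w - 3).
So |(w^2 + 2w + 9) − 24| = |w + 5|·|w - 3|.
Assume first that |w + 5| < 1, so |w| < 6. Then |w - 3| ≤ 6 + 3 = 9.
Hence |(w^2 + 2w + 9) − 24| ≤ 9|w + 5| < eps provided |w + 5| < eps/9.
Choosing delta = min(1, eps/9) ensures both conditions, hence |(w^2 + 2w + 9) − 24| < eps.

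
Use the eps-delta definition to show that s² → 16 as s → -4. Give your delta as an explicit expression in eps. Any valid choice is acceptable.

Let eps > 0. We seek delta > 0 with 0 < |s + 4| < delta ⇒ |s² − 16| < eps.
Factor: s² − 16 = (s + 4)(s - 4), so |s² − 16| = |s + 4|·|s - 4|.
Impose delta ≤ 1 so that |s| < 5; then |s - 4| ≤ 9.
Hence |s² − 16| ≤ 9|s + 4|, which is < eps once |s + 4| < eps/9.
Take delta = min(1, eps/9). If 0 < |s + 4| < delta then both bounds hold and |s² − 16| ≤ 9|s + 4| < 9·(eps/9) = eps.

delta = min(1, eps/9)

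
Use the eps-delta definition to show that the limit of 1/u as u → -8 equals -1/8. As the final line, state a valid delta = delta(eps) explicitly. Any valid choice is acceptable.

delta = min(4, 32eps)

Fix eps > 0. We seek delta > 0 such that 0 < |u + 8| < delta implies |1/u + 1/8| < eps.
|1/u + 1/8| = |-8 − u|/(8·|u|) = |u + 8|/(8|u|).
Restrict delta ≤ 4. Then |u + 8| < 4 gives |u| > 4, so 8|u| > 32.
Then |1/u + 1/8| < |u + 8|/32, which is < eps when |u + 8| < 32eps.
Take delta = min(4, 32eps). Then 0 < |u + 8| < delta gives both |u + 8| < 4 and |u + 8| < 32eps, so |1/u + 1/8| < eps.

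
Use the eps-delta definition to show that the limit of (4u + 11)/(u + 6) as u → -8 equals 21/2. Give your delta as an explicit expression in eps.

delta = min(1, (2/13)eps)

Fix eps > 0. We want delta > 0 with 0 < |u + 8| < delta ⇒ |(4u + 11)/(u + 6) − (21/2)| < eps.
Combining over a common denominator, (4u + 11)/(u + 6) − (21/2) = [(4u + 11)·(-2) − (-21)·(u + 6)] / [(-2)·(u + 6)] = 13(u + 8) / ((-2)(u + 6)).
So |(4u + 11)/(u + 6) − (21/2)| = 13|u + 8| / (2·|u + 6|).
Require delta ≤ 1, so |u + 6| ≥ |-2| − |u + 8| > 2 − 1 = 1.
Hence |(4u + 11)/(u + 6) − (21/2)| < 13|u + 8|/(2·1) = (13/2)|u + 8|, which is < eps once |u + 8| < (2/13)eps.
Take delta = min(1, (2/13)eps). Then 0 < |u + 8| < delta forces both bounds, so |(4u + 11)/(u + 6) − (21/2)| < eps.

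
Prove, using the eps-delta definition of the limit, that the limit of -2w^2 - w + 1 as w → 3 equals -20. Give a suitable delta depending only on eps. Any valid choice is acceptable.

Suppose eps > 0. We want delta > 0 such that 0 < |w − 3| < delta implies |(-2w^2 - w + 1) + 20| < eps.
(-2w^2 - w + 1) + 20 = -2w^2 - w + 21 = (w − 3)(-2w - 7).
So |(-2w^2 - w + 1) + 20| = |w − 3|·|-2w - 7|.
Require delta ≤ 1. Then |w − 3| < 1 gives |w| < 4, and by the triangle inequality |-2w - 7| ≤ 2·4 + 7 = 15.
Hence |(-2w^2 - w + 1) + 20| ≤ 15|w − 3| < eps provided |w − 3| < eps/15.
Take delta = min(1, eps/15). Then 0 < |w − 3| < delta gives both |w − 3| < 1 and |w − 3| < eps/15, so |(-2w^2 - w + 1) + 20| < eps.

delta = min(1, eps/15)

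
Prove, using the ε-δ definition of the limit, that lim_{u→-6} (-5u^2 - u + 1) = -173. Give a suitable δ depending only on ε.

δ = min(1, ε/64)

Suppose ε > 0. We want δ > 0 such that 0 < |u + 6| < δ implies |(-5u^2 - u + 1) + 173| < ε.
(-5u^2 - u + 1) + 173 = -5u^2 - u + 174 = (u + 6)(-5u + 29).
So |(-5u^2 - u + 1) + 173| = |u + 6|·|-5u + 29|.
Require δ ≤ 1. Then |u + 6| < 1 gives |u| < 7, and by the triangle inequality |-5u + 29| ≤ 5·7 + 29 = 64.
Hence |(-5u^2 - u + 1) + 173| ≤ 64|u + 6| < ε provided |u + 6| < ε/64.
Choosing δ = min(1, ε/64) ensures both conditions, hence |(-5u^2 - u + 1) + 173| < ε.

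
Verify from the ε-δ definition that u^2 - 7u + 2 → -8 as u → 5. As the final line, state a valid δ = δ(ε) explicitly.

Let ε > 0. We want δ > 0 such that 0 < |u − 5| < δ implies |(u^2 - 7u + 2) + 8| < ε.
(u^2 - 7u + 2) + 8 = u^2 - 7u + 10 = (u − 5)(u - 2).
So |(u^2 - 7u + 2) + 8| = |u − 5|·|u - 2|.
Assume first that |u − 5| < 2, so |u| < 7. Then |u - 2| ≤ 7 + 2 = 9.
Hence |(u^2 - 7u + 2) + 8| ≤ 9|u − 5| < ε provided |u − 5| < ε/9.
Take δ = min(2, ε/9). Then 0 < |u − 5| < δ gives both |u − 5| < 2 and |u − 5| < ε/9, so |(u^2 - 7u + 2) + 8| < ε.

δ = min(2, ε/9)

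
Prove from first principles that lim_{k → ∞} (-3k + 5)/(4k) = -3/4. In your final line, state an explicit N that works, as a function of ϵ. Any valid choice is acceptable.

N = (5/4)/ϵ

Let ϵ > 0. For k ≥ 1, |(-3k + 5)/(4k) + 3/4| = |20|/(4(4k)) = 20/(4(4k)).
Since 4k ≥ 4k for k ≥ 1, this is ≤ 20/(4·4k) = (5/4)/k.
So |(-3k + 5)/(4k) + 3/4| < ϵ whenever k > (5/4)/ϵ.
Take N = (5/4)/ϵ. If k > N then |(-3k + 5)/(4k) + 3/4| ≤ (5/4)/k < ϵ.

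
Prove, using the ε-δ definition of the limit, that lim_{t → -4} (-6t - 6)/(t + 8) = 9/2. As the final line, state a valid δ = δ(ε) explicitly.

δ = min(2, (4/21)ε)

Fix ε > 0. We want δ > 0 with 0 < |t + 4| < δ ⇒ |(-6t - 6)/(t + 8) − (9/2)| < ε.
Combining over a common denominator, (-6t - 6)/(t + 8) − (9/2) = [(-6t - 6)·4 − 18·(t + 8)] / [4·(t + 8)] = -42(t + 4) / (4(t + 8)).
So |(-6t - 6)/(t + 8) − (9/2)| = 42|t + 4| / (4·|t + 8|).
Require δ ≤ 2, so |t + 8| ≥ |4| − |t + 4| > 4 − 2 = 2.
Hence |(-6t - 6)/(t + 8) − (9/2)| < 42|t + 4|/(4·2) = (21/4)|t + 4|, which is < ε once |t + 4| < (4/21)ε.
Take δ = min(2, (4/21)ε). Then 0 < |t + 4| < δ forces both bounds, so |(-6t - 6)/(t + 8) − (9/2)| < ε.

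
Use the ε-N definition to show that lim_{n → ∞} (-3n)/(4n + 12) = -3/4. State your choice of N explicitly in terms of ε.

N = (9/4)/ε

Let ε > 0 be given. For n ≥ 1, |(-3n)/(4n + 12) + 3/4| = |36|/(4(4n + 12)) = 36/(4(4n + 12)).
Since 4n + 12 ≥ 4n for n ≥ 1, this is ≤ 36/(4·4n) = (9/4)/n.
So |(-3n)/(4n + 12) + 3/4| < ε whenever n > (9/4)/ε.
Take N = (9/4)/ε. If n > N then |(-3n)/(4n + 12) + 3/4| ≤ (9/4)/n < ε.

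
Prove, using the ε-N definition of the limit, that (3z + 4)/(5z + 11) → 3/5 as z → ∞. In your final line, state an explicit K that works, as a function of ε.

Fix ε > 0. We seek K > 0 such that z > K implies |(3z + 4)/(5z + 11) − (3/5)| < ε.
(3z + 4)/(5z + 11) − (3/5) = (5(3z + 4) − 3(5z + 11)) / (5(5z + 11)) = -13/(5(5z + 11)).
For z > 0 we have 5z + 11 > 5z, so |(3z + 4)/(5z + 11) − (3/5)| = 13/(5(5z + 11)) < 13/(5·5z) = (13/25)/z.
Thus |(3z + 4)/(5z + 11) − (3/5)| < ε whenever z > (13/25)/ε.
Take K = (13/25)/ε. If z > K then |(3z + 4)/(5z + 11) − (3/5)| < (13/25)/z < ε.

K = (13/25)/ε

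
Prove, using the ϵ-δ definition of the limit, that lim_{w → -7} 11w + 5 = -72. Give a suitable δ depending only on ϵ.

Suppose ϵ > 0. We need δ > 0 so that 0 < |w + 7| < δ implies |(11w + 5) + 72| < ϵ.
|(11w + 5) + 72| = |11w + 77| = 11|w + 7|.
So 11|w + 7| < ϵ exactly when |w + 7| < ϵ/11.
Choosing δ = ϵ/11 gives |(11w + 5) + 72| = 11|w + 7| < ϵ whenever |w + 7| < δ.

δ = ϵ/11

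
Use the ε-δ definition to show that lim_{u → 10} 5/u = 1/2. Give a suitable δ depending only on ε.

δ = min(5, 10ε)

Fix ε > 0. We seek δ > 0 such that 0 < |u − 10| < δ implies |5/u − (1/2)| < ε.
|5/u − (1/2)| = 5·|10 − u|/(10·|u|) = 5|u − 10|/(10|u|).
Require δ ≤ 5 so that |u| > 10 − 5 = 5, hence 10|u| > 50.
Then |5/u − (1/2)| < 5|u − 10|/50, which is < ε when |u − 10| < 10ε.
Take δ = min(5, 10ε). Then 0 < |u − 10| < δ gives both |u − 10| < 5 and |u − 10| < 10ε, so |5/u − (1/2)| < ε.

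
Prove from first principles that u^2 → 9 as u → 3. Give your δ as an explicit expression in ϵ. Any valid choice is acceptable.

Let ϵ > 0 be given. We seek δ > 0 with 0 < |u − 3| < δ ⇒ |u^2 − 9| < ϵ.
Factor: u^2 − 9 = (u − 3)(u + 3), so |u^2 − 9| = |u − 3|·|u + 3|.
Impose δ ≤ 1 so that |u| < 4; then |u + 3| ≤ 7.
Hence |u^2 − 9| ≤ 7|u − 3|, which is < ϵ once |u − 3| < ϵ/7.
Take δ = min(1, ϵ/7). If 0 < |u − 3| < δ then both bounds hold and |u^2 − 9| ≤ 7|u − 3| < 7·(ϵ/7) = ϵ.

δ = min(1, ϵ/7)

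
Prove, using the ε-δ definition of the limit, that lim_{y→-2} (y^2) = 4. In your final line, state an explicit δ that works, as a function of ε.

δ = min(1, ε/5)

Let ε > 0 be given. We seek δ > 0 with 0 < |y + 2| < δ ⇒ |y^2 − 4| < ε.
Factor: y^2 − 4 = (y + 2)(y - 2), so |y^2 − 4| = |y + 2|·|y - 2|.
Impose δ ≤ 1 so that |y| < 3; then |y - 2| ≤ 5.
Hence |y^2 − 4| ≤ 5|y + 2|, which is < ε once |y + 2| < ε/5.
Take δ = min(1, ε/5). If 0 < |y + 2| < δ then both bounds hold and |y^2 − 4| ≤ 5|y + 2| < 5·(ε/5) = ε.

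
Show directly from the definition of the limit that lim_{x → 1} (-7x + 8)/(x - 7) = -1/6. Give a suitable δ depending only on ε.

Suppose ε > 0. We want δ > 0 with 0 < |x − 1| < δ ⇒ |(-7x + 8)/(x - 7) + 1/6| < ε.
Combining over a common denominator, (-7x + 8)/(x - 7) + 1/6 = [(-7x + 8)·(-6) − 1·(x - 7)] / [(-6)·(x - 7)] = 41(x − 1) / ((-6)(x - 7)).
So |(-7x + 8)/(x - 7) + 1/6| = 41|x − 1| / (6·|x − 7|).
Restrict δ ≤ 3. Then |x − 1| < 3 gives |x − 7| = |(x − 1) + (-6)| ≥ 6 − 3 = 3.
Hence |(-7x + 8)/(x - 7) + 1/6| < 41|x − 1|/(6·3) = (41/18)|x − 1|, which is < ε once |x − 1| < (18/41)ε.
Take δ = min(3, (18/41)ε). Then 0 < |x − 1| < δ forces both bounds, so |(-7x + 8)/(x - 7) + 1/6| < ε.

δ = min(3, (18/41)ε)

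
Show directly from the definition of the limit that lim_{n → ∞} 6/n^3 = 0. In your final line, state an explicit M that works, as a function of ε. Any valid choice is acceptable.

Suppose ε > 0. For n ≥ 1, |6/n^3 − 0| = 6/n^3.
6/n^3 < ε ⇔ n^3 > 6/ε ⇔ n > (6/ε)^{1/3}.
Take M = (6/ε)^{1/3}. Then n > M implies 6/n^3 < ε.

M = (6/ε)^{1/3}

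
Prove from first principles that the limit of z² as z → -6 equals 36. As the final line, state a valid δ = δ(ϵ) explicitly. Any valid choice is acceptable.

Let ϵ > 0 be given. We seek δ > 0 with 0 < |z + 6| < δ ⇒ |z² − 36| < ϵ.
Factor: z² − 36 = (z + 6)(z - 6), so |z² − 36| = |z + 6|·|z - 6|.
Impose δ ≤ 2 so that |z| < 8; then |z - 6| ≤ 14.
Hence |z² − 36| ≤ 14|z + 6|, which is < ϵ once |z + 6| < ϵ/14.
Take δ = min(2, ϵ/14). If 0 < |z + 6| < δ then both bounds hold and |z² − 36| ≤ 14|z + 6| < 14·(ϵ/14) = ϵ.

δ = min(2, ϵ/14)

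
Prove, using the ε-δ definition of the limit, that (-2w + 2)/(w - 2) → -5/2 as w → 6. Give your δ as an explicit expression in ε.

δ = min(2, 4ε)

Let ε > 0 be given. We want δ > 0 with 0 < |w − 6| < δ ⇒ |(-2w + 2)/(w - 2) + 5/2| < ε.
Combining over a common denominator, (-2w + 2)/(w - 2) + 5/2 = [(-2w + 2)·4 − (-10)·(w - 2)] / [4·(w - 2)] = 2(w − 6) / (4(w - 2)).
So |(-2w + 2)/(w - 2) + 5/2| = 2|w − 6| / (4·|w − 2|).
Require δ ≤ 2, so |w − 2| ≥ |4| − |w − 6| > 4 − 2 = 2.
Hence |(-2w + 2)/(w - 2) + 5/2| < 2|w − 6|/(4·2) = (1/4)|w − 6|, which is < ε once |w − 6| < 4ε.
Take δ = min(2, 4ε). Then 0 < |w − 6| < δ forces both bounds, so |(-2w + 2)/(w - 2) + 5/2| < ε.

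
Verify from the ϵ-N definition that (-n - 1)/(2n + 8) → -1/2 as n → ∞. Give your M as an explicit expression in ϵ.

Let ϵ > 0 be given. For n ≥ 1, |(-n - 1)/(2n + 8) + 1/2| = |6|/(2(2n + 8)) = 6/(2(2n + 8)).
Since 2n + 8 ≥ 2n for n ≥ 1, this is ≤ 6/(2·2n) = (3/2)/n.
So |(-n - 1)/(2n + 8) + 1/2| < ϵ whenever n > (3/2)/ϵ.
Take M = (3/2)/ϵ. If n > M then |(-n - 1)/(2n + 8) + 1/2| ≤ (3/2)/n < ϵ.

M = (3/2)/ϵ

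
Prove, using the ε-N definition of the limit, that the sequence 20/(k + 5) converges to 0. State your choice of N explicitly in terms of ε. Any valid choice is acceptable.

N = 20/ε

Fix ε > 0. For k ≥ 1, |20/(k + 5) − 0| = 20/(k + 5) ≤ 20/k.
We need 20/k < ε, i.e. k > 20/ε.
Take N = 20/ε. If k > N then |20/(k + 5)| ≤ 20/k < ε.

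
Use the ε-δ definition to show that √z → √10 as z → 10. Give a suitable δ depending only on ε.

δ = min(10, √10·ε)

Fix ε > 0. We want δ > 0 such that 0 < |z − 10| < δ implies |√z − √10| < ε.
Multiplying by the conjugate, |√z − √10| = |z − 10|/(√z + √10).
Restrict δ ≤ 10 so that |z − 10| < 10 forces z > 0, and then √z + √10 > √10.
Hence |√z − √10| < |z − 10|/√10, which is < ε once |z − 10| < √10·ε.
Take δ = min(10, √10·ε). If 0 < |z − 10| < δ then z > 0 and |√z − √10| < |z − 10|/√10 < ε.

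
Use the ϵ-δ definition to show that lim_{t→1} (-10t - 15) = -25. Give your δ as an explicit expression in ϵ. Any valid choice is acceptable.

δ = ϵ/10

Let ϵ > 0 be given. We need δ > 0 so that 0 < |t − 1| < δ implies |(-10t - 15) + 25| < ϵ.
|(-10t - 15) + 25| = |-10t + 10| = 10|t − 1|.
So 10|t − 1| < ϵ exactly when |t − 1| < ϵ/10.
Choosing δ = ϵ/10 gives |(-10t - 15) + 25| = 10|t − 1| < ϵ whenever |t − 1| < δ.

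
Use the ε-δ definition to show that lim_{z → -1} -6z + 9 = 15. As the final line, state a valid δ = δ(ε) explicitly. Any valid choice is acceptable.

Let ε > 0 be given. We need δ > 0 so that 0 < |z + 1| < δ implies |(-6z + 9) − 15| < ε.
Since (-6z + 9) − 15 = -6(z + 1), we have |(-6z + 9) − 15| = 6|z + 1|.
So 6|z + 1| < ε exactly when |z + 1| < ε/6.
Choosing δ = ε/6 gives |(-6z + 9) − 15| = 6|z + 1| < ε whenever |z + 1| < δ.

δ = ε/6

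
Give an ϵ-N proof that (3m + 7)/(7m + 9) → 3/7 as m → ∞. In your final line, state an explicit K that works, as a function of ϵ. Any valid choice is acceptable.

K = (22/49)/ϵ

Let ϵ > 0. For m ≥ 1, |(3m + 7)/(7m + 9) − (3/7)| = |22|/(7(7m + 9)) = 22/(7(7m + 9)).
Since 7m + 9 ≥ 7m for m ≥ 1, this is ≤ 22/(7·7m) = (22/49)/m.
So |(3m + 7)/(7m + 9) − (3/7)| < ϵ whenever m > (22/49)/ϵ.
Take K = (22/49)/ϵ. If m > K then |(3m + 7)/(7m + 9) − (3/7)| ≤ (22/49)/m < ϵ.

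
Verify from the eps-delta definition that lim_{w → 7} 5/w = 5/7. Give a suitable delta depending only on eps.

delta = min(7/2, (49/10)eps)

Fix eps > 0. We seek delta > 0 such that 0 < |w − 7| < delta implies |5/w − (5/7)| < eps.
|5/w − (5/7)| = 5·|7 − w|/(7·|w|) = 5|w − 7|/(7|w|).
Require delta ≤ 7/2 so that |w| > 7 − 7/2 = 7/2, hence 7|w| > 49/2.
Then |5/w − (5/7)| < 5|w − 7|/(49/2), which is < eps when |w − 7| < (49/10)eps.
Take delta = min(7/2, (49/10)eps). Then 0 < |w − 7| < delta gives both |w − 7| < 7/2 and |w − 7| < (49/10)eps, so |5/w − (5/7)| < eps.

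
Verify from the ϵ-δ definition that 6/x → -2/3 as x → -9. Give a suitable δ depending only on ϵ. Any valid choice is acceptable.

δ = min(9/2, (27/4)ϵ)

Let ϵ > 0. We seek δ > 0 such that 0 < |x + 9| < δ implies |6/x + 2/3| < ϵ.
|6/x + 2/3| = 6·|-9 − x|/(9·|x|) = 6|x + 9|/(9|x|).
Require δ ≤ 9/2 so that |x| > 9 − 9/2 = 9/2, hence 9|x| > 81/2.
Then |6/x + 2/3| < 6|x + 9|/(81/2), which is < ϵ when |x + 9| < (27/4)ϵ.
Take δ = min(9/2, (27/4)ϵ). Then 0 < |x + 9| < δ gives both |x + 9| < 9/2 and |x + 9| < (27/4)ϵ, so |6/x + 2/3| < ϵ.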